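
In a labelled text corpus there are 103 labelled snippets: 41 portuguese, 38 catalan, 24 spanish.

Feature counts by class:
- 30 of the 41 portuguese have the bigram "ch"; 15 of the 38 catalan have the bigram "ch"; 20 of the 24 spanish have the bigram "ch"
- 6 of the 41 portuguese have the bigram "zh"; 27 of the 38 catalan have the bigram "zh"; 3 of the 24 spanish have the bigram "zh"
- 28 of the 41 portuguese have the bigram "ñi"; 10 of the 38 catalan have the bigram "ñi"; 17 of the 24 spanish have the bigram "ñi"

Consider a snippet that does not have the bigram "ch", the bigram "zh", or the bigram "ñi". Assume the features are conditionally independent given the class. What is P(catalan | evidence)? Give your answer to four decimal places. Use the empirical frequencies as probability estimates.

portuguese: (41/103) × (11/41) × (35/41) × (13/41) ≈ 0.0289067
catalan: (38/103) × (23/38) × (11/38) × (28/38) ≈ 0.0476293
spanish: (24/103) × (4/24) × (21/24) × (7/24) ≈ 0.009911
P(catalan | x) = 0.0476293 / 0.086447 ≈ 0.5510

0.5510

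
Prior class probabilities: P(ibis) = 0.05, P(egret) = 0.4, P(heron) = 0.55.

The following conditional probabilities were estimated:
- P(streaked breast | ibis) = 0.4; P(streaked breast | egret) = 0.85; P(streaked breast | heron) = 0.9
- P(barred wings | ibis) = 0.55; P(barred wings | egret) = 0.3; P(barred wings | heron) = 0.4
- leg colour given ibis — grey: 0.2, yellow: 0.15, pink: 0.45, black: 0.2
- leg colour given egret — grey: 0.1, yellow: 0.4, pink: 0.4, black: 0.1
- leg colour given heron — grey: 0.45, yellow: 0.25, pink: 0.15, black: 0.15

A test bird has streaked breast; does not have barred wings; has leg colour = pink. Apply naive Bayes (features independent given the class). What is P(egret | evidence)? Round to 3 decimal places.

ibis: 0.05 × 0.4 × (1−0.55) × 0.45 = 0.00405
egret: 0.4 × 0.85 × (1−0.3) × 0.4 = 0.0952
heron: 0.55 × 0.9 × (1−0.4) × 0.15 = 0.04455
P(egret | x) = 0.0952 / 0.1438 ≈ 0.662

0.662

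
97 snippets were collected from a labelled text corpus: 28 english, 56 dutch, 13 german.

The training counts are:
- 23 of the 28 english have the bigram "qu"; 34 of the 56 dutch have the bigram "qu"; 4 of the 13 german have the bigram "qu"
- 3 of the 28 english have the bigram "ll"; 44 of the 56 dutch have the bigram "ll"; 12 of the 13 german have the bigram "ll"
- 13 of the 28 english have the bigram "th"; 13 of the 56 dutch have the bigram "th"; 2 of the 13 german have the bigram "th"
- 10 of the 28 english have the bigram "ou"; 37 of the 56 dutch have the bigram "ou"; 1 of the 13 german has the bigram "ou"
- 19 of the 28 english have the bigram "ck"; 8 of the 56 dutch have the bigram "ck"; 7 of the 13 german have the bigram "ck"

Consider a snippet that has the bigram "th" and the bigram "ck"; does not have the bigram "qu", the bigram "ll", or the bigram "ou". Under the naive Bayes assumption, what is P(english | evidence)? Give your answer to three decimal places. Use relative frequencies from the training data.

english: (28/97) × (5/28) × (25/28) × (13/28) × (18/28) × (19/28) ≈ 0.00932128
dutch: (56/97) × (22/56) × (12/56) × (13/56) × (19/56) × (8/56) ≈ 0.000546848
german: (13/97) × (9/13) × (1/13) × (2/13) × (12/13) × (7/13) ≈ 0.000545766
P(english | x) = 0.00932128 / 0.010413894 ≈ 0.895

0.895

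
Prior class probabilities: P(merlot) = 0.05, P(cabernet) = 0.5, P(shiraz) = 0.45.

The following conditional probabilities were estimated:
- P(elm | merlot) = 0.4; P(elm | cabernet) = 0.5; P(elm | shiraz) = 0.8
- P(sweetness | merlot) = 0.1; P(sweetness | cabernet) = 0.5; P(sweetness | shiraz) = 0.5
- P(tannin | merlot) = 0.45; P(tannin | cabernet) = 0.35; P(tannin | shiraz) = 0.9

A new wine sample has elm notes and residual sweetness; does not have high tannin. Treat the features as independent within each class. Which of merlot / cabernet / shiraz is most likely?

cabernet

merlot: 0.05 × 0.4 × 0.1 × (1−0.45) = 0.0011
cabernet: 0.5 × 0.5 × 0.5 × (1−0.35) = 0.08125
shiraz: 0.45 × 0.8 × 0.5 × (1−0.9) = 0.018
Highest score → cabernet.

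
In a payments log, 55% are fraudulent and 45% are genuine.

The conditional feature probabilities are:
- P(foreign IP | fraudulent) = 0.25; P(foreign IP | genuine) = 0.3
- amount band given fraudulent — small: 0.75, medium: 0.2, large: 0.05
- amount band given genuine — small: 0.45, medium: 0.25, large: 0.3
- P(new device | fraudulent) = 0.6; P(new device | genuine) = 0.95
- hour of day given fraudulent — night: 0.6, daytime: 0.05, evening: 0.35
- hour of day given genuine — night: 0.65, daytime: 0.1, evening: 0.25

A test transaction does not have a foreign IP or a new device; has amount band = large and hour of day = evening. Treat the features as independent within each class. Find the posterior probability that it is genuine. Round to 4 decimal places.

0.2903

fraudulent: 0.55 × (1−0.25) × 0.05 × (1−0.6) × 0.35 = 0.0028875
genuine: 0.45 × (1−0.3) × 0.3 × (1−0.95) × 0.25 = 0.00118125
P(genuine | x) = 0.00118125 / 0.00406875 ≈ 0.2903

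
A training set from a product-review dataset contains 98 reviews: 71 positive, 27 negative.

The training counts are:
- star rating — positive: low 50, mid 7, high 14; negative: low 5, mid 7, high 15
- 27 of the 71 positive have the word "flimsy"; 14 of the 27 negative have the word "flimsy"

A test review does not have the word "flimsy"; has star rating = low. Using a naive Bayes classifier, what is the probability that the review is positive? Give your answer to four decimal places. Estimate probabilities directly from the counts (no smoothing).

positive: (71/98) × (50/71) × (44/71) ≈ 0.316183
negative: (27/98) × (5/27) × (13/27) ≈ 0.0245654
P(positive | x) = 0.316183 / 0.3407484 ≈ 0.9279

0.9279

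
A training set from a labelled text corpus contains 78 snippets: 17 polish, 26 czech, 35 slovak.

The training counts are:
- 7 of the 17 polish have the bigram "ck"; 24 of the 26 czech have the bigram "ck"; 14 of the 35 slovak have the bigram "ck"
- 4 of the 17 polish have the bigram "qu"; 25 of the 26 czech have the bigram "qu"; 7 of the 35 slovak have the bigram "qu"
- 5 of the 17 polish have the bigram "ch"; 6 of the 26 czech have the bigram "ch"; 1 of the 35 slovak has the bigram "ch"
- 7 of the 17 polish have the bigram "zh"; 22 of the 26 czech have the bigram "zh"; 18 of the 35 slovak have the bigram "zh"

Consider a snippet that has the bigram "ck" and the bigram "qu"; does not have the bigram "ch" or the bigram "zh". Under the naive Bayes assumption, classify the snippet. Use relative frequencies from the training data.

polish: (17/78) × (7/17) × (4/17) × (12/17) × (10/17) ≈ 0.00876795
czech: (26/78) × (24/26) × (25/26) × (20/26) × (4/26) ≈ 0.0350128
slovak: (35/78) × (14/35) × (7/35) × (34/35) × (17/35) ≈ 0.0169377
Highest score → czech.

czech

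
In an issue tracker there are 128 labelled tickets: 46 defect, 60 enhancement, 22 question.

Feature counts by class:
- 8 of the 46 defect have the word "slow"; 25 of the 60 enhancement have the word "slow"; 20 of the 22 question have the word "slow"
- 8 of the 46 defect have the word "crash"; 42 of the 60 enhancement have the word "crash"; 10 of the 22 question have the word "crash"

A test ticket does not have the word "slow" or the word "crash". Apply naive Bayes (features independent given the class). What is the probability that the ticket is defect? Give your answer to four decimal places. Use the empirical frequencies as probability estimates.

0.7303

defect: (46/128) × (38/46) × (38/46) ≈ 0.245245
enhancement: (60/128) × (35/60) × (18/60) = 0.08203125
question: (22/128) × (2/22) × (12/22) ≈ 0.00852273
P(defect | x) = 0.245245 / 0.33579898 ≈ 0.7303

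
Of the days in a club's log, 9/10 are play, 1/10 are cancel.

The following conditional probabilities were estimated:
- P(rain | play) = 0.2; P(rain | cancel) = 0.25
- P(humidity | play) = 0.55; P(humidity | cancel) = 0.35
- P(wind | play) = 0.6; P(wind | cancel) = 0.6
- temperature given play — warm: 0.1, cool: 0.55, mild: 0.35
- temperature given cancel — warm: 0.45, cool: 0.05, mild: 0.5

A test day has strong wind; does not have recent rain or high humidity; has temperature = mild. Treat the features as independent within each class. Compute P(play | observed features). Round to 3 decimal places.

0.823

play: 0.9 × (1−0.2) × (1−0.55) × 0.6 × 0.35 = 0.06804
cancel: 0.1 × (1−0.25) × (1−0.35) × 0.6 × 0.5 = 0.014625
P(play | x) = 0.06804 / 0.082665 ≈ 0.823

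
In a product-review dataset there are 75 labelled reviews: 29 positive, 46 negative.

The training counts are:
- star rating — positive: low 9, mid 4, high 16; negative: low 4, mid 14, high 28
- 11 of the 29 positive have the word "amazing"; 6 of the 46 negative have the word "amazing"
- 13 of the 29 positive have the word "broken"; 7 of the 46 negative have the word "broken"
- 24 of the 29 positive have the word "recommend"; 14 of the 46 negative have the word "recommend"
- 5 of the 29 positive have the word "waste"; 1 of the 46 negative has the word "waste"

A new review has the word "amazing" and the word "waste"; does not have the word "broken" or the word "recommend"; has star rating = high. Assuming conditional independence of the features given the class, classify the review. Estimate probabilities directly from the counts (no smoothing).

positive: (29/75) × (16/29) × (11/29) × (16/29) × (5/29) × (5/29) ≈ 0.00132715
negative: (46/75) × (28/46) × (6/46) × (39/46) × (32/46) × (1/46) ≈ 0.000624355
Highest score → positive.

positive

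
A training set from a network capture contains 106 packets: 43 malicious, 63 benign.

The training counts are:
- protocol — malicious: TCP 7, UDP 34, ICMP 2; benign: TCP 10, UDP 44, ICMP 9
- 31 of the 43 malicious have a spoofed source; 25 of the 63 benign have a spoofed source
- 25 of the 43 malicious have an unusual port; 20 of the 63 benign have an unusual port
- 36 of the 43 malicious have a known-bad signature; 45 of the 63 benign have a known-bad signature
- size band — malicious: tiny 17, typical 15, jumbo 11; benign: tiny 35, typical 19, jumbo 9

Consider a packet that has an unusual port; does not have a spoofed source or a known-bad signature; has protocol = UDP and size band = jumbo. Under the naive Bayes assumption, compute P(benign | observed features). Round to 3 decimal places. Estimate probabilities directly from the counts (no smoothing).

malicious: (43/106) × (34/43) × (12/43) × (25/43) × (7/43) × (11/43) ≈ 0.00216726
benign: (63/106) × (44/63) × (38/63) × (20/63) × (18/63) × (9/63) ≈ 0.00324424
P(benign | x) = 0.00324424 / 0.0054115 ≈ 0.600

0.600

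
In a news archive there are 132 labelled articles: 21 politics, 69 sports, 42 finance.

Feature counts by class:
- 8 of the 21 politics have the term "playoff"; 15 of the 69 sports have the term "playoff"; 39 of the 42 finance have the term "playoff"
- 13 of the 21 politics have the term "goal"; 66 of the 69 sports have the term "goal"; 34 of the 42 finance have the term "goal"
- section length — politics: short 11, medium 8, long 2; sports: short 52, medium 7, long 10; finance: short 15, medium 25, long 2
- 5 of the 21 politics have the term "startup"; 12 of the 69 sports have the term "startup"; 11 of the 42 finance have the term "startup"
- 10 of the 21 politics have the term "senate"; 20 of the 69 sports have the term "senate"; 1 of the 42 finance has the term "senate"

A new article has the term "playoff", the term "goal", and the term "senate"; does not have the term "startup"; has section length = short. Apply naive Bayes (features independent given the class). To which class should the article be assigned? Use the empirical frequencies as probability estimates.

politics: (21/132) × (8/21) × (13/21) × (11/21) × (16/21) × (10/21) ≈ 0.00713009
sports: (69/132) × (15/69) × (66/69) × (52/69) × (57/69) × (20/69) ≈ 0.0196143
finance: (42/132) × (39/42) × (34/42) × (15/42) × (31/42) × (1/42) ≈ 0.00150115
Highest score → sports.

sports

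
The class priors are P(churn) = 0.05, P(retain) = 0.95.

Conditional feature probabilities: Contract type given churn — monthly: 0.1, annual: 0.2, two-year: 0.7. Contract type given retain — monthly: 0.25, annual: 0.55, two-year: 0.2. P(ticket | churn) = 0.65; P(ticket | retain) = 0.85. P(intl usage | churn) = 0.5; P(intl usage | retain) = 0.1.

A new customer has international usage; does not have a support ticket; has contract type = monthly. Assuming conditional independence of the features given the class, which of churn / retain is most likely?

churn: 0.05 × 0.1 × (1−0.65) × 0.5 = 0.000875
retain: 0.95 × 0.25 × (1−0.85) × 0.1 = 0.0035625
Highest score → retain.

retain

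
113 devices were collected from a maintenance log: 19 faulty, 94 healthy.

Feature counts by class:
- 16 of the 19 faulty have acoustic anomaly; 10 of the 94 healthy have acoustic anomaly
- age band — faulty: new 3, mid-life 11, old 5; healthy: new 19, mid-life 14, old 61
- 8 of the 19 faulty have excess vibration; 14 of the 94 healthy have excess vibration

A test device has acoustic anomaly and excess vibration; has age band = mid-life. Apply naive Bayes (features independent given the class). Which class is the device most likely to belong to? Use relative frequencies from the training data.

faulty: (19/113) × (16/19) × (11/19) × (8/19) ≈ 0.0345157
healthy: (94/113) × (10/94) × (14/94) × (14/94) ≈ 0.00196301
Highest score → faulty.

faulty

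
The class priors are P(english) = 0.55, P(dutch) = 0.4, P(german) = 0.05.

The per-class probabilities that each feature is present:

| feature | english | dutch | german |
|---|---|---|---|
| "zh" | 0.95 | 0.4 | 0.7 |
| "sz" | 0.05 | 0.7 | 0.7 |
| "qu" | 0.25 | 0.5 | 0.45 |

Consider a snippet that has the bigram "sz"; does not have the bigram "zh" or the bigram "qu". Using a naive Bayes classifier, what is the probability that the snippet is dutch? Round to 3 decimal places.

0.925

english: 0.55 × (1−0.95) × 0.05 × (1−0.25) = 0.00103125
dutch: 0.4 × (1−0.4) × 0.7 × (1−0.5) = 0.084
german: 0.05 × (1−0.7) × 0.7 × (1−0.45) = 0.005775
P(dutch | x) = 0.084 / 0.09080625 ≈ 0.925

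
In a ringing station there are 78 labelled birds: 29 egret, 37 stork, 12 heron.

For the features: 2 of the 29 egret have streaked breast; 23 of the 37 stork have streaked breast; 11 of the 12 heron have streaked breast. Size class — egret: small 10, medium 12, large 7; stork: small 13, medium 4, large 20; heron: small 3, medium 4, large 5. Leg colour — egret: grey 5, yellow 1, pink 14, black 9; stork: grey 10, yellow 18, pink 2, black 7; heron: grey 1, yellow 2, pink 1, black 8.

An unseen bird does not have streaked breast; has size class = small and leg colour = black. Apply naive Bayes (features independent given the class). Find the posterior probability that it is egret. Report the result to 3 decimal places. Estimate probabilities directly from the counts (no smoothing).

egret: (29/78) × (27/29) × (10/29) × (9/29) ≈ 0.0370438
stork: (37/78) × (14/37) × (13/37) × (7/37) ≈ 0.0119308
heron: (12/78) × (1/12) × (3/12) × (8/12) ≈ 0.00213675
P(egret | x) = 0.0370438 / 0.05111135 ≈ 0.725

0.725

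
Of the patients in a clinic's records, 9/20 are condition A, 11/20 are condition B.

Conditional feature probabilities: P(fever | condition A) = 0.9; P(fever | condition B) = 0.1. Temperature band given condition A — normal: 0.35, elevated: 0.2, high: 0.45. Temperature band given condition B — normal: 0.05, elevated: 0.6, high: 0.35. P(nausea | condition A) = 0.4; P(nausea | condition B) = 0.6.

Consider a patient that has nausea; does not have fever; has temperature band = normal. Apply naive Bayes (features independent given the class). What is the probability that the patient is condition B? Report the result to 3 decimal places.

0.702

condition A: 0.45 × (1−0.9) × 0.35 × 0.4 = 0.0063
condition B: 0.55 × (1−0.1) × 0.05 × 0.6 = 0.01485
P(condition B | x) = 0.01485 / 0.02115 ≈ 0.702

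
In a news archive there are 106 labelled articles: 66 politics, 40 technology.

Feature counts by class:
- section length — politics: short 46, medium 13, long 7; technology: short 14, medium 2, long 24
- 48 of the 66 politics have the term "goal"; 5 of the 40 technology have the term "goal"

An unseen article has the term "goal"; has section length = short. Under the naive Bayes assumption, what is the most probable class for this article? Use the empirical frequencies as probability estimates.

politics

politics: (66/106) × (46/66) × (48/66) ≈ 0.315609
technology: (40/106) × (14/40) × (5/40) ≈ 0.0165094
Highest score → politics.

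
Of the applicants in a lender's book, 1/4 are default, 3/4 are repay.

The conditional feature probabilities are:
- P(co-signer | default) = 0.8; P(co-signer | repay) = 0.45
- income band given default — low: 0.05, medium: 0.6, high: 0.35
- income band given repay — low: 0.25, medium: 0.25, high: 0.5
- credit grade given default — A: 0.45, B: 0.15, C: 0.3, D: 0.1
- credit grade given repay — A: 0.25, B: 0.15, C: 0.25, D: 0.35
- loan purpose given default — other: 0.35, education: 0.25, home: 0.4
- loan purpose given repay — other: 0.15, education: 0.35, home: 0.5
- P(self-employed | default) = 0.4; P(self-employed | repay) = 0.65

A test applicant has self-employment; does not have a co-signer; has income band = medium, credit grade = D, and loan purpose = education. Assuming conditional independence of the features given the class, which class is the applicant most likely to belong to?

default: 0.25 × (1−0.8) × 0.6 × 0.1 × 0.25 × 0.4 = 0.0003
repay: 0.75 × (1−0.45) × 0.25 × 0.35 × 0.35 × 0.65 = 0.008211328125
Highest score → repay.

repay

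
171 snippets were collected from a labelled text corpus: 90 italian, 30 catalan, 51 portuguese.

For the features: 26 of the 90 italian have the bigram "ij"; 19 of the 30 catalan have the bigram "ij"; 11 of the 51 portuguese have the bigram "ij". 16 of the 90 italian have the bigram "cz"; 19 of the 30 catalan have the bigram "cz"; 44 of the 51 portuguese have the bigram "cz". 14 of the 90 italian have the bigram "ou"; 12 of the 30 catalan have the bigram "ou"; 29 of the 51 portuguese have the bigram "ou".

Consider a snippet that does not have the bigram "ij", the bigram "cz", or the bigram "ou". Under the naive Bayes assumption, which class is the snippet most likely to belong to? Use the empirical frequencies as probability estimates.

italian

italian: (90/171) × (64/90) × (74/90) × (76/90) ≈ 0.259863
catalan: (30/171) × (11/30) × (11/30) × (18/30) ≈ 0.014152
portuguese: (51/171) × (40/51) × (7/51) × (22/51) ≈ 0.0138498
Highest score → italian.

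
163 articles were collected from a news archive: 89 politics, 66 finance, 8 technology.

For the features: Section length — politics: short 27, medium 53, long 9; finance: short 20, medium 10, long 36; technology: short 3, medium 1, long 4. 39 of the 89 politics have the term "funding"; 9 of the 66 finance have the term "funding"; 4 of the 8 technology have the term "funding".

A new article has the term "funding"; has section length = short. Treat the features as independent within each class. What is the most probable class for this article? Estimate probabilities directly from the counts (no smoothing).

politics: (89/163) × (27/89) × (39/89) ≈ 0.0725856
finance: (66/163) × (20/66) × (9/66) ≈ 0.0167317
technology: (8/163) × (3/8) × (4/8) ≈ 0.00920245
Highest score → politics.

politics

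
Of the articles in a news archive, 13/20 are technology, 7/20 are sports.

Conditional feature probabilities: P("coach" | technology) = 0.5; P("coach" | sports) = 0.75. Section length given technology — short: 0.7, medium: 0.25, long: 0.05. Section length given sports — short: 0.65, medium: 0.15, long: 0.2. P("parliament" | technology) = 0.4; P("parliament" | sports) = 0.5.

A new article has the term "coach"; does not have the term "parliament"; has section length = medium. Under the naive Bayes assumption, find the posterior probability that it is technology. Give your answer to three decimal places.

0.712

technology: 0.65 × 0.5 × 0.25 × (1−0.4) = 0.04875
sports: 0.35 × 0.75 × 0.15 × (1−0.5) = 0.0196875
P(technology | x) = 0.04875 / 0.0684375 ≈ 0.712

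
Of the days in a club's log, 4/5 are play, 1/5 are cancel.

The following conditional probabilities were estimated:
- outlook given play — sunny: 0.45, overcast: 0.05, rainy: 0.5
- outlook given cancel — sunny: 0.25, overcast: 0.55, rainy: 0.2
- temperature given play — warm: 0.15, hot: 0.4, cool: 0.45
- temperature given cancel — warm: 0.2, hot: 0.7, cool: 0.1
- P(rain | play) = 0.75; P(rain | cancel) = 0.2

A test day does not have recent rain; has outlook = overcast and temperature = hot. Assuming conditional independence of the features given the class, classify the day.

cancel

play: 0.8 × 0.05 × 0.4 × (1−0.75) = 0.004
cancel: 0.2 × 0.55 × 0.7 × (1−0.2) = 0.0616
Highest score → cancel.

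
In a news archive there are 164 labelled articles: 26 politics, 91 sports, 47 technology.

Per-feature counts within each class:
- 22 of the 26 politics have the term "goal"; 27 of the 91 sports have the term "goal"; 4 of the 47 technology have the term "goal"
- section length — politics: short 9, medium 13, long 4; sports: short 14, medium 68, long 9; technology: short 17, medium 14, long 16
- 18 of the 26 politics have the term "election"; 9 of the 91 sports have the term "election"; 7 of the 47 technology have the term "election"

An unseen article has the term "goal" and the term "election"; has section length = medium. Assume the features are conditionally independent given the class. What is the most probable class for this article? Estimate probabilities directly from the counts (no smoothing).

politics

politics: (26/164) × (22/26) × (13/26) × (18/26) ≈ 0.0464353
sports: (91/164) × (27/91) × (68/91) × (9/91) ≈ 0.0121671
technology: (47/164) × (4/47) × (14/47) × (7/47) ≈ 0.00108205
Highest score → politics.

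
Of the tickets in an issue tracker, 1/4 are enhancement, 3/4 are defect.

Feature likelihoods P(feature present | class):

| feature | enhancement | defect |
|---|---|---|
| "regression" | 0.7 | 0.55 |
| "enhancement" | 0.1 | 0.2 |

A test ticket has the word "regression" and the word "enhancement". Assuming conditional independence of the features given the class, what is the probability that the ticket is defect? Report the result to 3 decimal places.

enhancement: 0.25 × 0.7 × 0.1 = 0.0175
defect: 0.75 × 0.55 × 0.2 = 0.0825
P(defect | x) = 0.0825 / 0.1 ≈ 0.825

0.825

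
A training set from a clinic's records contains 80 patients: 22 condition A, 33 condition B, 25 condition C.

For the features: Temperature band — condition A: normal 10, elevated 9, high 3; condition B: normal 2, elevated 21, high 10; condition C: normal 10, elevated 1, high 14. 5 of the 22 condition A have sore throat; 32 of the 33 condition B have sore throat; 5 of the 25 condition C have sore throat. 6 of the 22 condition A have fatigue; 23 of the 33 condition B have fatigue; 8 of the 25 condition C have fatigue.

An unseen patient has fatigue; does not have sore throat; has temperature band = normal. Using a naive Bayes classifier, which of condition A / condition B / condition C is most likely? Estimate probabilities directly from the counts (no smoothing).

condition C

condition A: (22/80) × (10/22) × (17/22) × (6/22) ≈ 0.026343
condition B: (33/80) × (2/33) × (1/33) × (23/33) ≈ 0.000528007
condition C: (25/80) × (10/25) × (20/25) × (8/25) = 0.032
Highest score → condition C.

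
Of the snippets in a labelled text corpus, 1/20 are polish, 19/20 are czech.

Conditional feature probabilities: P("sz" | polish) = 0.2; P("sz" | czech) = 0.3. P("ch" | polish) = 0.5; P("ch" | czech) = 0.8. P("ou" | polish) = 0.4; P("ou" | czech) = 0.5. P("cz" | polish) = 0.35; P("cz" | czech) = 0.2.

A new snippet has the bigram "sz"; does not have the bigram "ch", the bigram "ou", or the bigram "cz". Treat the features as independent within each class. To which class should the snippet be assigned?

polish: 0.05 × 0.2 × (1−0.5) × (1−0.4) × (1−0.35) = 0.00195
czech: 0.95 × 0.3 × (1−0.8) × (1−0.5) × (1−0.2) = 0.0228
Highest score → czech.

czech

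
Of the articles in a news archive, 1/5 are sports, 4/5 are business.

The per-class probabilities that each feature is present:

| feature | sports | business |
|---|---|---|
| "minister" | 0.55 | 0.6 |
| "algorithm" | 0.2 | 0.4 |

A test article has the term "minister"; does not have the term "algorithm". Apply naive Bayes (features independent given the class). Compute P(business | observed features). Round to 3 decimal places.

0.766

sports: 0.2 × 0.55 × (1−0.2) = 0.088
business: 0.8 × 0.6 × (1−0.4) = 0.288
P(business | x) = 0.288 / 0.376 ≈ 0.766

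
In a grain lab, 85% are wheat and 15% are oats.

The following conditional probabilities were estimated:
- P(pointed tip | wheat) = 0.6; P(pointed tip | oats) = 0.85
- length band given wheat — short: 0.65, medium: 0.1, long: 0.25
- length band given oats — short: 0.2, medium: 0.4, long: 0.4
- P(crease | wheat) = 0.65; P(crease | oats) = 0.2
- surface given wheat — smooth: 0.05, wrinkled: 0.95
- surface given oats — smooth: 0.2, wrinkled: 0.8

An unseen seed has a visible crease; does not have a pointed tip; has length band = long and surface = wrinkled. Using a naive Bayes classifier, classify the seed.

wheat

wheat: 0.85 × (1−0.6) × 0.25 × 0.65 × 0.95 = 0.0524875
oats: 0.15 × (1−0.85) × 0.4 × 0.2 × 0.8 = 0.00144
Highest score → wheat.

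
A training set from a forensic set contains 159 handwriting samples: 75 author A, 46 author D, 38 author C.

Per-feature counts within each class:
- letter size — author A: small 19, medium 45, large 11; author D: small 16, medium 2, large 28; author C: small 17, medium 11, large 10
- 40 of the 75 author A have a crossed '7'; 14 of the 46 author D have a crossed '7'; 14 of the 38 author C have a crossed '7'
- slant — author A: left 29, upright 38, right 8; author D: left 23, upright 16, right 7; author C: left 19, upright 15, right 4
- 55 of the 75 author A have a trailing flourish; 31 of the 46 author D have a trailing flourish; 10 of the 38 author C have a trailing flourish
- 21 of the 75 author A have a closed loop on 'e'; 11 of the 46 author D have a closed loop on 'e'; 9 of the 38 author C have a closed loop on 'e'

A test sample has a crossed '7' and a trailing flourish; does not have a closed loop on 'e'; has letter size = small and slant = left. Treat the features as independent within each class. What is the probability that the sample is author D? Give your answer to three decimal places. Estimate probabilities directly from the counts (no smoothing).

0.316

author A: (75/159) × (19/75) × (40/75) × (29/75) × (55/75) × (54/75) ≈ 0.0130115
author D: (46/159) × (16/46) × (14/46) × (23/46) × (31/46) × (35/46) ≈ 0.00785194
author C: (38/159) × (17/38) × (14/38) × (19/38) × (10/38) × (29/38) ≈ 0.00395546
P(author D | x) = 0.00785194 / 0.0248189 ≈ 0.316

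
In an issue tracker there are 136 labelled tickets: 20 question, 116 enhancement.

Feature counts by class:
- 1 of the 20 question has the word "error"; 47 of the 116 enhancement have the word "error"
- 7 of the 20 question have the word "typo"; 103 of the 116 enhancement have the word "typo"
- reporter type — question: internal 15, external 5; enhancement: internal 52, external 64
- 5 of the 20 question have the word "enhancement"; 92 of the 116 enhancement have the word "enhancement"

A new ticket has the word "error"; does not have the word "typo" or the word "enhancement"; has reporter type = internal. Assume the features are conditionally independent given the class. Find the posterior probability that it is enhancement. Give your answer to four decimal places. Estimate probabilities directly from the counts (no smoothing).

question: (20/136) × (1/20) × (13/20) × (15/20) × (15/20) ≈ 0.00268842
enhancement: (116/136) × (47/116) × (13/116) × (52/116) × (24/116) ≈ 0.00359205
P(enhancement | x) = 0.00359205 / 0.00628047 ≈ 0.5719

0.5719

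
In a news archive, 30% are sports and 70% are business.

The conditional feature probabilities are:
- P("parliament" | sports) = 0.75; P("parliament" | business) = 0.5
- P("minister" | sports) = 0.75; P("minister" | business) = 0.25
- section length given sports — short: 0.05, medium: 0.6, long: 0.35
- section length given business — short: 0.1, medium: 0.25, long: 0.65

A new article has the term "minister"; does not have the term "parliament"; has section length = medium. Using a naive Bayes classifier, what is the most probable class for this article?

sports: 0.3 × (1−0.75) × 0.75 × 0.6 = 0.03375
business: 0.7 × (1−0.5) × 0.25 × 0.25 = 0.021875
Highest score → sports.

sports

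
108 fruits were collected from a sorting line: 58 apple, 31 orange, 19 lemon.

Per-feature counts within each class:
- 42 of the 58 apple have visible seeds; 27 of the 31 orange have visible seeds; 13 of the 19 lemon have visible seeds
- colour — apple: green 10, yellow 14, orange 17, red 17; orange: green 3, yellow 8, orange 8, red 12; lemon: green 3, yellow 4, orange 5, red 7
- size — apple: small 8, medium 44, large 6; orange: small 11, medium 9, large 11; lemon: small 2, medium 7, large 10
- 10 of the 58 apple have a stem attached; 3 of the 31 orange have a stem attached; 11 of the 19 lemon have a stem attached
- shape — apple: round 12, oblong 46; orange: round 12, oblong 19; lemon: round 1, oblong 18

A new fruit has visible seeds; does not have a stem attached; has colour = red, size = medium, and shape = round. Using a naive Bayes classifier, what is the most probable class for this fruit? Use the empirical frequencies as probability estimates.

apple

apple: (58/108) × (42/58) × (17/58) × (44/58) × (48/58) × (12/58) ≈ 0.014806
orange: (31/108) × (27/31) × (12/31) × (9/31) × (28/31) × (12/31) ≈ 0.00982327
lemon: (19/108) × (13/19) × (7/19) × (7/19) × (8/19) × (1/19) ≈ 0.000362069
Highest score → apple.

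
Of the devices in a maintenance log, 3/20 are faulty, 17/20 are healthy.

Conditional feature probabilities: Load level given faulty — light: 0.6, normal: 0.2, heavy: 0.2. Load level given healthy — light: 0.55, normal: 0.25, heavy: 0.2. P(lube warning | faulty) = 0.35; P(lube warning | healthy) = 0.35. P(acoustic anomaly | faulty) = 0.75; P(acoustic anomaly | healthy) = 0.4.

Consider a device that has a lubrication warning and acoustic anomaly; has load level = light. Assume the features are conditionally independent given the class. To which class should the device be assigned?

healthy

faulty: 0.15 × 0.6 × 0.35 × 0.75 = 0.023625
healthy: 0.85 × 0.55 × 0.35 × 0.4 = 0.06545
Highest score → healthy.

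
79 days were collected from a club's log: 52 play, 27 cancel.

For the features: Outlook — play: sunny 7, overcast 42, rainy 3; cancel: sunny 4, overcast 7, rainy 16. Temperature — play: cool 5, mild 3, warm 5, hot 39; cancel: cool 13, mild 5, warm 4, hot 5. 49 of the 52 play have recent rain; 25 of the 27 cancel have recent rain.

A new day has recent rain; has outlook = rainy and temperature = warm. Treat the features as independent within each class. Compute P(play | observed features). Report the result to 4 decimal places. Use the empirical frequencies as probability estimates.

play: (52/79) × (3/52) × (5/52) × (49/52) ≈ 0.00344075
cancel: (27/79) × (16/27) × (4/27) × (25/27) ≈ 0.0277821
P(play | x) = 0.00344075 / 0.03122285 ≈ 0.1102

0.1102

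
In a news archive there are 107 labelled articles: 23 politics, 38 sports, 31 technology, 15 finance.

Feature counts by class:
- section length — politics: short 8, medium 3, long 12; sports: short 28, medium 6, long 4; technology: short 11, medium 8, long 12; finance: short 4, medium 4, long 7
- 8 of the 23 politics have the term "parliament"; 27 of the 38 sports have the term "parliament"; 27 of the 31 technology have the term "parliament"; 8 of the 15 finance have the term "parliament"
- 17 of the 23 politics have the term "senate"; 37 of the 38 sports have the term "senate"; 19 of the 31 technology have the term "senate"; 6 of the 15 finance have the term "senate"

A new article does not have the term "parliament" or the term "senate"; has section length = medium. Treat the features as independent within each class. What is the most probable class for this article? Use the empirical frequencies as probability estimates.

politics: (23/107) × (3/23) × (15/23) × (6/23) ≈ 0.00477007
sports: (38/107) × (6/38) × (11/38) × (1/38) ≈ 0.000427162
technology: (31/107) × (8/31) × (4/31) × (12/31) ≈ 0.00373443
finance: (15/107) × (4/15) × (7/15) × (9/15) ≈ 0.0104673
Highest score → finance.

finance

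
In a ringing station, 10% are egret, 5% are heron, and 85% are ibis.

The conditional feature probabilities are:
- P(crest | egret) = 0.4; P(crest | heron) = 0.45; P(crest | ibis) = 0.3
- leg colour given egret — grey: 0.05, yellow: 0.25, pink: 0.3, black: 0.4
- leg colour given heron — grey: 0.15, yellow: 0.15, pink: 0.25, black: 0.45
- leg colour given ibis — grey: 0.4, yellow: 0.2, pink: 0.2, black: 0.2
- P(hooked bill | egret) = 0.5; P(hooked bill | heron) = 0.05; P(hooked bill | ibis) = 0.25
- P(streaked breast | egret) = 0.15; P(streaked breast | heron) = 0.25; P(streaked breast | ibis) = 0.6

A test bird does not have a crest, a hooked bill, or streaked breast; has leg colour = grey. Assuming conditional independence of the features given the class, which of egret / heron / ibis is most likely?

ibis

egret: 0.1 × (1−0.4) × 0.05 × (1−0.5) × (1−0.15) = 0.001275
heron: 0.05 × (1−0.45) × 0.15 × (1−0.05) × (1−0.25) = 0.0029390625
ibis: 0.85 × (1−0.3) × 0.4 × (1−0.25) × (1−0.6) = 0.0714
Highest score → ibis.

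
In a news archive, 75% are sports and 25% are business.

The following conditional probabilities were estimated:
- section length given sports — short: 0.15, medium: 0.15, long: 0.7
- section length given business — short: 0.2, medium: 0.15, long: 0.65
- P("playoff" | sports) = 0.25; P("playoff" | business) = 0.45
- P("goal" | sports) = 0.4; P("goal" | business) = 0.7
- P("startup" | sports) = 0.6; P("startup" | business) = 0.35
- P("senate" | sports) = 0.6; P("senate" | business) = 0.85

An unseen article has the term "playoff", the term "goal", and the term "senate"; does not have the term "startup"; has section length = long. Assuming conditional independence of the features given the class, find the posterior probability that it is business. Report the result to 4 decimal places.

0.6918

sports: 0.75 × 0.7 × 0.25 × 0.4 × (1−0.6) × 0.6 = 0.0126
business: 0.25 × 0.65 × 0.45 × 0.7 × (1−0.35) × 0.85 = 0.02828109375
P(business | x) = 0.02828109375 / 0.04088109375 ≈ 0.6918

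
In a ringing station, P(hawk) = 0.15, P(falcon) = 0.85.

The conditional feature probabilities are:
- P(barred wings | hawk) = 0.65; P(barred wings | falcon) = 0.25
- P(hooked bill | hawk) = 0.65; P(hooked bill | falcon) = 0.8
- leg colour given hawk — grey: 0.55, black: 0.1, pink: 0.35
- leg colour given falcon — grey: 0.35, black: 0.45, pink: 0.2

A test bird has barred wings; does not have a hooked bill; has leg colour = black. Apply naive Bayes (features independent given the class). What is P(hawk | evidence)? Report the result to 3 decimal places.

0.151

hawk: 0.15 × 0.65 × (1−0.65) × 0.1 = 0.0034125
falcon: 0.85 × 0.25 × (1−0.8) × 0.45 = 0.019125
P(hawk | x) = 0.0034125 / 0.0225375 ≈ 0.151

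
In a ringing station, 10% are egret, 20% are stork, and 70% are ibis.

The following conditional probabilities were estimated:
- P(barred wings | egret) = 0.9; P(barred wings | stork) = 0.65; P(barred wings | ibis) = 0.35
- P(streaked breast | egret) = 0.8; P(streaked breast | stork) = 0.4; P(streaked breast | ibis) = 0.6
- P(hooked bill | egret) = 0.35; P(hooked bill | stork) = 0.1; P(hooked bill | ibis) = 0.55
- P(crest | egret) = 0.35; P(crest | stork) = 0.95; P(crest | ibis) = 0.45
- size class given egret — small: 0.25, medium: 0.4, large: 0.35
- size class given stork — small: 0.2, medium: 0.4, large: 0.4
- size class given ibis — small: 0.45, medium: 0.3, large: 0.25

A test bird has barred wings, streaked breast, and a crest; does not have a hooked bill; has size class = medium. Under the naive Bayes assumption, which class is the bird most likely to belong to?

stork

egret: 0.1 × 0.9 × 0.8 × (1−0.35) × 0.35 × 0.4 = 0.006552
stork: 0.2 × 0.65 × 0.4 × (1−0.1) × 0.95 × 0.4 = 0.017784
ibis: 0.7 × 0.35 × 0.6 × (1−0.55) × 0.45 × 0.3 = 0.00893025
Highest score → stork.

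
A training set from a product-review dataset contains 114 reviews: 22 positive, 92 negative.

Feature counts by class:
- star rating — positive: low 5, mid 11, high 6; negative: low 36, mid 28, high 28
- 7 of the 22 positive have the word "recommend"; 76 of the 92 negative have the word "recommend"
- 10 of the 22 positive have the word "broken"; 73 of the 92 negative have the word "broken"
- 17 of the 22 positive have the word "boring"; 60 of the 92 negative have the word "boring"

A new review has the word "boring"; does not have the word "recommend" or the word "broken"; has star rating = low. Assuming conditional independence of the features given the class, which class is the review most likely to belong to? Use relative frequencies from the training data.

positive: (22/114) × (5/22) × (15/22) × (12/22) × (17/22) ≈ 0.0126043
negative: (92/114) × (36/92) × (16/92) × (19/92) × (60/92) ≈ 0.00739706
Highest score → positive.

positive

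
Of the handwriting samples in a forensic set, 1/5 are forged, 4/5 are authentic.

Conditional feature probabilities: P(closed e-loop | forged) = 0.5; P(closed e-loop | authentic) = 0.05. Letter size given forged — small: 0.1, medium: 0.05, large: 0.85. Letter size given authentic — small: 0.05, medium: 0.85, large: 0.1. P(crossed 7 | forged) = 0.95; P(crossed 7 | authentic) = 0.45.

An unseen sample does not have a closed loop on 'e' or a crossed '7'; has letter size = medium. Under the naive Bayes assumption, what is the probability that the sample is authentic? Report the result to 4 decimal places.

forged: 0.2 × (1−0.5) × 0.05 × (1−0.95) = 0.00025
authentic: 0.8 × (1−0.05) × 0.85 × (1−0.45) = 0.3553
P(authentic | x) = 0.3553 / 0.35555 ≈ 0.9993

0.9993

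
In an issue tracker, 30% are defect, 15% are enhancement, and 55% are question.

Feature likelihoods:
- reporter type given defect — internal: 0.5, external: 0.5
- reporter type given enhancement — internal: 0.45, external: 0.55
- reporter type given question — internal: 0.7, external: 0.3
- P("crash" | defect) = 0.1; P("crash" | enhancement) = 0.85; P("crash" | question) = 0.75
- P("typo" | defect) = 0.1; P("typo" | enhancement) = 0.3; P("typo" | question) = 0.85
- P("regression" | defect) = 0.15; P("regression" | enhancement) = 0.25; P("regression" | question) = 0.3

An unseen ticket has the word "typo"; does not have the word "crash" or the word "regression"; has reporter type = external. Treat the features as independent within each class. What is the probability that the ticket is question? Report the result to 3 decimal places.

0.633

defect: 0.3 × 0.5 × (1−0.1) × 0.1 × (1−0.15) = 0.011475
enhancement: 0.15 × 0.55 × (1−0.85) × 0.3 × (1−0.25) = 0.002784375
question: 0.55 × 0.3 × (1−0.75) × 0.85 × (1−0.3) = 0.02454375
P(question | x) = 0.02454375 / 0.038803125 ≈ 0.633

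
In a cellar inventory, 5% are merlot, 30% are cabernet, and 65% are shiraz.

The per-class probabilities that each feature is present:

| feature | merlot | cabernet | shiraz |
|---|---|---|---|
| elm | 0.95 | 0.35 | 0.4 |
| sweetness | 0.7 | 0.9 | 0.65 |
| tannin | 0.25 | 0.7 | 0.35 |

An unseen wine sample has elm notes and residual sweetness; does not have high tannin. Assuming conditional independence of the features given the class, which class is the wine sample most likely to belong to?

merlot: 0.05 × 0.95 × 0.7 × (1−0.25) = 0.0249375
cabernet: 0.3 × 0.35 × 0.9 × (1−0.7) = 0.02835
shiraz: 0.65 × 0.4 × 0.65 × (1−0.35) = 0.10985
Highest score → shiraz.

shiraz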